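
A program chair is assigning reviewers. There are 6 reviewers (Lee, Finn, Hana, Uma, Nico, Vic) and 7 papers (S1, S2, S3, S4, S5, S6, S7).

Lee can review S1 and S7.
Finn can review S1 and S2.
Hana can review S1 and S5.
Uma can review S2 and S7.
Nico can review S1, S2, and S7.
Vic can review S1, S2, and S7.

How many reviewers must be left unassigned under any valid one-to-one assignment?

2

A valid assignment of size 4: Lee–S7, Finn–S1, Hana–S5, Uma–S2.
The set {Lee, Finn, Uma, Nico, Vic} has only 3 neighbours ({S1, S2, S7}), so by Hall's theorem at most 4 of the 6 reviewers can be matched.
That matches 4 of the 6, leaving 2 unmatched; no matching can do better.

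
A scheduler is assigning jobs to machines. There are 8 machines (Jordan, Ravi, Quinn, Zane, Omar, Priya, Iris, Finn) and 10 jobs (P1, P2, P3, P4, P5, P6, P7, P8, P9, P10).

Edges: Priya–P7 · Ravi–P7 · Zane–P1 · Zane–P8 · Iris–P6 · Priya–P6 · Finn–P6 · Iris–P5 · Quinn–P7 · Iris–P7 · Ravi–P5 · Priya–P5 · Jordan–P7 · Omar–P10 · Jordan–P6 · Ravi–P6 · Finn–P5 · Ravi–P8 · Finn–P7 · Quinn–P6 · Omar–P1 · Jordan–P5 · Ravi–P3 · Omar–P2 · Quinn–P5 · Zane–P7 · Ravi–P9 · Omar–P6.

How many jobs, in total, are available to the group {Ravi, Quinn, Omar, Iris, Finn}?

9

The union of neighbours of {Ravi, Quinn, Omar, Iris, Finn} is {P1, P2, P3, P5, P6, P7, P8, P9, P10}, which has 9 elements.
Since |N(S)| = 9 ≥ |S| = 5, Hall's condition holds for this subset.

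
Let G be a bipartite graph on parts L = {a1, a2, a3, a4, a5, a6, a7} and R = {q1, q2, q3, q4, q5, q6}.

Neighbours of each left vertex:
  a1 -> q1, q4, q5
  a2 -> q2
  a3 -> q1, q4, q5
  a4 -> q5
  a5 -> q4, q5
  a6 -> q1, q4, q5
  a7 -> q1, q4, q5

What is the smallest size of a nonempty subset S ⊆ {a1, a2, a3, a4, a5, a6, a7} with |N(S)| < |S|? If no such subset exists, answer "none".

4

Take S = {a1, a3, a4, a5}. Its neighbourhood is {q1, q4, q5}, so |N(S)| = 3 < |S| = 4.
Every subset of size less than 4 has at least as many neighbours as members, so 4 is the minimum.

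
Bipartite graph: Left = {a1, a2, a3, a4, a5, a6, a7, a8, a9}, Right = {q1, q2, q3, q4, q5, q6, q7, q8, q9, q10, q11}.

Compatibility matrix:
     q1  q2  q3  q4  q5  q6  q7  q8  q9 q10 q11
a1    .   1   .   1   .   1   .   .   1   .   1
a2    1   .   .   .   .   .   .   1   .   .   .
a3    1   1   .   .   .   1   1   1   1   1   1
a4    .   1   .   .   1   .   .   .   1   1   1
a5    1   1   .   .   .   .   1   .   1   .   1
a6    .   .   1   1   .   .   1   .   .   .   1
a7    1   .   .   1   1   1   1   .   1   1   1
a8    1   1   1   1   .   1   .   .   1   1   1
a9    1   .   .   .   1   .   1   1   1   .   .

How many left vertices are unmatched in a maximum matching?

A valid assignment of size 9: a1→q11, a2→q8, a3→q1, a4→q10, a5→q2, a6→q7, a7→q4, a8→q6, a9→q9.
All 9 left vertices are matched, so no larger matching exists.
That matches 9 of the 9, leaving 0 unmatched; no matching can do better.

0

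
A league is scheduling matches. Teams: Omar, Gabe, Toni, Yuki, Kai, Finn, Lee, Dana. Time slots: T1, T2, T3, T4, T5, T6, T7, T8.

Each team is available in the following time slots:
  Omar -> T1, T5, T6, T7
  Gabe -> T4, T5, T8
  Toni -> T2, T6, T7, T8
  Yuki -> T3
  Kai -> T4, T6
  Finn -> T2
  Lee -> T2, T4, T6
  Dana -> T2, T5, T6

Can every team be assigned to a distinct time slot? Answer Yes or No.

A valid assignment of size 8: Omar-T1, Gabe-T8, Toni-T7, Yuki-T3, Kai-T4, Finn-T2, Lee-T6, Dana-T5.
Every team is matched, so this is a perfect matching.

Yes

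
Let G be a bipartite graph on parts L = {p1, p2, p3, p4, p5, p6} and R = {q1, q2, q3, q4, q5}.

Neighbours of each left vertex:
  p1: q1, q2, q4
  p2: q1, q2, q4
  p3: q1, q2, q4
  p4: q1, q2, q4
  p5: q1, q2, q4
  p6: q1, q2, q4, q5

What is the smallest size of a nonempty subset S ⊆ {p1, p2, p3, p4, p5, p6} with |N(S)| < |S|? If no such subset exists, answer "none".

Take S = {p1, p2, p3, p4}. Its neighbourhood is {q1, q2, q4}, so |N(S)| = 3 < |S| = 4.
Every subset of size less than 4 has at least as many neighbours as members, so 4 is the minimum.

4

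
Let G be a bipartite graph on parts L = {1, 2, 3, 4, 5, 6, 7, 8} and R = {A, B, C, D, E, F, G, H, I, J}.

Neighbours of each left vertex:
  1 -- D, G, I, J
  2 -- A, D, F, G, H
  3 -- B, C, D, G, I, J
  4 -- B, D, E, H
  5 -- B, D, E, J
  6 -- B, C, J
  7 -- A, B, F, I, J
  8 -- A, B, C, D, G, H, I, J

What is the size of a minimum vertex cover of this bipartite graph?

{1, 2, 3, 4, 5, 6, 7, 8} is a vertex cover of size 8: every edge has an endpoint in this set.
No smaller cover exists because 1–I, 2–G, 3–B, 4–E, 5–D, 6–C, 7–A, 8–J is a matching of size 8, and a cover must include an endpoint of each of these disjoint edges (König's theorem).

8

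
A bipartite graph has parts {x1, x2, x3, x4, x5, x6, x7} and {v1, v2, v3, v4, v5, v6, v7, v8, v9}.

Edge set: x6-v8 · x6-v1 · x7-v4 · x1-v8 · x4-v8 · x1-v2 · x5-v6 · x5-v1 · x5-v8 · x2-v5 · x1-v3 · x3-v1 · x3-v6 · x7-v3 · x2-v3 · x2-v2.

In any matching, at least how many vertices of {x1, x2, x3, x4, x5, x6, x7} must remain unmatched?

1

One maximum matching: x1–v3, x2–v2, x3–v1, x4–v8, x5–v6, x7–v4.
The set {x3, x4, x5, x6} has only 3 neighbours ({v1, v6, v8}), so by Hall's theorem at most 6 of the 7 left vertices can be matched.
That matches 6 of the 7, leaving 1 unmatched; no matching can do better.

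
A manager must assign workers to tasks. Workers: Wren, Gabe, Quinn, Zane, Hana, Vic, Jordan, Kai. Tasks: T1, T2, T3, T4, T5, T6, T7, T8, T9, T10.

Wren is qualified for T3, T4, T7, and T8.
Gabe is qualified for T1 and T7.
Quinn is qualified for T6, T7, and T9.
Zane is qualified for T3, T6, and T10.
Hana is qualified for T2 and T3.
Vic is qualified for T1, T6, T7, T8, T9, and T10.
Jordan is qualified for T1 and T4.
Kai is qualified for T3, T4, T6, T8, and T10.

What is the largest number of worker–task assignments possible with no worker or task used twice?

A valid assignment of size 8: Wren–T8, Gabe–T1, Quinn–T9, Zane–T6, Hana–T2, Vic–T7, Jordan–T4, Kai–T10.
All 8 workers are matched, so no larger matching exists.

8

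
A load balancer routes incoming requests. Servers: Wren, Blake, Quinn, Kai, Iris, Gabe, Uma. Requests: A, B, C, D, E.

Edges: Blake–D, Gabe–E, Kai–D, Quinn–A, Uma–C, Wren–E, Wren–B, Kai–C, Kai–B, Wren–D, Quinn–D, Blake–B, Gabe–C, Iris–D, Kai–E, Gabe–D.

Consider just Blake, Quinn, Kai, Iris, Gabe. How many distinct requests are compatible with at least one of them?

The union of neighbours of {Blake, Quinn, Kai, Iris, Gabe} is {A, B, C, D, E}, which has 5 elements.
Since |N(S)| = 5 ≥ |S| = 5, Hall's condition holds for this subset.

5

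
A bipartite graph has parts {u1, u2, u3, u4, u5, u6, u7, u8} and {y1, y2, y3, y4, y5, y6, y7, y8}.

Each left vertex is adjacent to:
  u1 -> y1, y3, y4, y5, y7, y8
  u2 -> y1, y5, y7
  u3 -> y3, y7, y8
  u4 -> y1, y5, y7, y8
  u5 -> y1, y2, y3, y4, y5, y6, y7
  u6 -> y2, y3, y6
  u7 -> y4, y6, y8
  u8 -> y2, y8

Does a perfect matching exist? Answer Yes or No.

One maximum matching: u1-y7, u2-y1, u3-y3, u4-y5, u5-y6, u6-y2, u7-y4, u8-y8.
All 8 left vertices are covered.

Yes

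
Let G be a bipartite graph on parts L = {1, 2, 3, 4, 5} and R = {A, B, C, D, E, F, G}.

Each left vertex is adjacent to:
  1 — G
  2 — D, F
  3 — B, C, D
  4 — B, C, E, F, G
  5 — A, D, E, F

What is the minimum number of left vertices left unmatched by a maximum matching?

0

For example, pair 1–G, 2–F, 3–C, 4–B, 5–E.
All 5 left vertices are matched, so no larger matching exists.
That matches 5 of the 5, leaving 0 unmatched; no matching can do better.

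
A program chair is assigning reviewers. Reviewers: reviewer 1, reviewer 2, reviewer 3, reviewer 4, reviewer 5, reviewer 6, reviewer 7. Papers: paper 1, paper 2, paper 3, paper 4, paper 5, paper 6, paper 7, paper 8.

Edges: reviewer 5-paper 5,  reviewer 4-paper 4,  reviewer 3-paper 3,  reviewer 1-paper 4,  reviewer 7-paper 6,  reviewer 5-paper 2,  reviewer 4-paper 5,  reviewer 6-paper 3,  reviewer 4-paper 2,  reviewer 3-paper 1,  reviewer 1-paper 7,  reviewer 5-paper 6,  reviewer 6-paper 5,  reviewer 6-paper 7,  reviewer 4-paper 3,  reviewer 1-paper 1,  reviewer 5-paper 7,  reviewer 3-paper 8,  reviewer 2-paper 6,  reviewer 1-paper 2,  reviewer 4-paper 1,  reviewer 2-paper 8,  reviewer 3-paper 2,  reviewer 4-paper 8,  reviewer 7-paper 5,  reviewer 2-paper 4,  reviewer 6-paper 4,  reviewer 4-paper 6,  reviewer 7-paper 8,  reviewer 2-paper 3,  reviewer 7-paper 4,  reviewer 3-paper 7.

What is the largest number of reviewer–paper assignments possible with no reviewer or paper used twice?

7

A valid assignment of size 7: reviewer 1→paper 1, reviewer 2→paper 4, reviewer 3→paper 3, reviewer 4→paper 2, reviewer 5→paper 6, reviewer 6→paper 7, reviewer 7→paper 8.
This saturates every reviewer, so 7 is the maximum.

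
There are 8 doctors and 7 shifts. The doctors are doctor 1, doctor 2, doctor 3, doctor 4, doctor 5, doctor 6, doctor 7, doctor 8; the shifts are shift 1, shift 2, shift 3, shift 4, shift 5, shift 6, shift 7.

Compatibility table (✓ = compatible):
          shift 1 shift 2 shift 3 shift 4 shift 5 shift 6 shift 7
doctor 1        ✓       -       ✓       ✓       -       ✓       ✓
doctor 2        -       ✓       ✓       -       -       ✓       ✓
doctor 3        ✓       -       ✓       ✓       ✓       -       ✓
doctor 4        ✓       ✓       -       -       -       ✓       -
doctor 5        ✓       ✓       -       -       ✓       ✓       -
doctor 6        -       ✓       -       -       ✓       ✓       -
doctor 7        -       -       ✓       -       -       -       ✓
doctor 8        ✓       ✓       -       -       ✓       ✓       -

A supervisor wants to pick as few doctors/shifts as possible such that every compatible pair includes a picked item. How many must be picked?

7

{shift 1, shift 2, shift 3, shift 4, shift 5, shift 6, shift 7} is a vertex cover of size 7: every edge has an endpoint in this set.
No smaller cover exists because doctor 1–shift 4, doctor 2–shift 6, doctor 3–shift 7, doctor 4–shift 1, doctor 5–shift 2, doctor 6–shift 5, doctor 7–shift 3 is a matching of size 7, and a cover must include an endpoint of each of these disjoint edges (König's theorem).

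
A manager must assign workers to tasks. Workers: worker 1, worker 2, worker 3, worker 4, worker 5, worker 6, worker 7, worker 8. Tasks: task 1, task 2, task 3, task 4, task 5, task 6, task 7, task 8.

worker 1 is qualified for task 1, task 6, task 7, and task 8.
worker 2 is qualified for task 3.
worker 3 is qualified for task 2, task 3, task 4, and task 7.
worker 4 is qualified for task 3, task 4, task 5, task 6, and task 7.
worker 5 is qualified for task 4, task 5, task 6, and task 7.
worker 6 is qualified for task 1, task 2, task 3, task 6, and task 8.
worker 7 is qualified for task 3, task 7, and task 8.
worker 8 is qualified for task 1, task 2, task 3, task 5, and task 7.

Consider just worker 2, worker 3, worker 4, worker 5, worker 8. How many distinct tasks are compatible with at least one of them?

The union of neighbours of {worker 2, worker 3, worker 4, worker 5, worker 8} is {task 1, task 2, task 3, task 4, task 5, task 6, task 7}, which has 7 elements.
Since |N(S)| = 7 ≥ |S| = 5, Hall's condition holds for this subset.

7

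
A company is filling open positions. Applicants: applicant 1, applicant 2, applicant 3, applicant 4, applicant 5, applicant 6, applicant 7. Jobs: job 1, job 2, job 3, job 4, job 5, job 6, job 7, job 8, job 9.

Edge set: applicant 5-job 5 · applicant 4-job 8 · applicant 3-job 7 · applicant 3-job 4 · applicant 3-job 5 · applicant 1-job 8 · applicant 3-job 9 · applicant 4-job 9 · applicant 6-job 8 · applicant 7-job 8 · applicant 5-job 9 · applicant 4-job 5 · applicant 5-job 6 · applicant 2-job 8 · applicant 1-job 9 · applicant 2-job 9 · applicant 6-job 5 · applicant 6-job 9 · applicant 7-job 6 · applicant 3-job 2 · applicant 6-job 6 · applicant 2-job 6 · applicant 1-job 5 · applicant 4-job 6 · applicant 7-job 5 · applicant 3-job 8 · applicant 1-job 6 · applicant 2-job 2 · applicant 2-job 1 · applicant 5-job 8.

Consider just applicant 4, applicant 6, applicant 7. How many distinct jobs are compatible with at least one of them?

The union of neighbours of {applicant 4, applicant 6, applicant 7} is {job 5, job 6, job 8, job 9}, which has 4 elements.
Since |N(S)| = 4 ≥ |S| = 3, Hall's condition holds for this subset.

4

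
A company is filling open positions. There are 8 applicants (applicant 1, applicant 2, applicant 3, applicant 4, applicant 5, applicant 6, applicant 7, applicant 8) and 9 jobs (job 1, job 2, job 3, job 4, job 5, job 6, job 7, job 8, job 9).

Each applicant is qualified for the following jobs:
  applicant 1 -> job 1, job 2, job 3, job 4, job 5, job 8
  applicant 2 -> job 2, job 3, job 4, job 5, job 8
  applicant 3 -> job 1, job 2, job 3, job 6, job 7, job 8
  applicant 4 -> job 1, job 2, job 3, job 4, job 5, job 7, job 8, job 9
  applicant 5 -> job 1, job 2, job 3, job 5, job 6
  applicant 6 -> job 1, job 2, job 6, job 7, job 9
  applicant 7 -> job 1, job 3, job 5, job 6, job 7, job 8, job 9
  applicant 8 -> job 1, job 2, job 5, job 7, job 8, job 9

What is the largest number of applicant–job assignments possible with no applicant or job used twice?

8

One maximum matching: applicant 1–job 8, applicant 2–job 3, applicant 3–job 7, applicant 4–job 4, applicant 5–job 1, applicant 6–job 2, applicant 7–job 5, applicant 8–job 9.
All 8 applicants are matched, so no larger matching exists.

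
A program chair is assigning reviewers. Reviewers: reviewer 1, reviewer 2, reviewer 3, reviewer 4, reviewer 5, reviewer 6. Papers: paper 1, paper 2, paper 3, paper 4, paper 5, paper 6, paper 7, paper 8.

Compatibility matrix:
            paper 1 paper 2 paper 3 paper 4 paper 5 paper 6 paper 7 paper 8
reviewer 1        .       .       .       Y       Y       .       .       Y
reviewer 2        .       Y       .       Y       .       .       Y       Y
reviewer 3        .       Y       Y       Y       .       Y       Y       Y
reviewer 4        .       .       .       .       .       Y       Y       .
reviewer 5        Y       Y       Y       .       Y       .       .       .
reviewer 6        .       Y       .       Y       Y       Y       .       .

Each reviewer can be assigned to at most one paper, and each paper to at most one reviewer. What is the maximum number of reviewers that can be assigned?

One maximum matching: reviewer 1–paper 8, reviewer 2–paper 7, reviewer 3–paper 2, reviewer 4–paper 6, reviewer 5–paper 1, reviewer 6–paper 4.
All 6 reviewers are matched, so no larger matching exists.

6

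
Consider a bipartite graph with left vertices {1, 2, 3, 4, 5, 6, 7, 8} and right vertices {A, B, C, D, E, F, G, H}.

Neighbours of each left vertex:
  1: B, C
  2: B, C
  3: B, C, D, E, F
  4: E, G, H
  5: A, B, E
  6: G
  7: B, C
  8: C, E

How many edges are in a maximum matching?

A valid assignment of size 7: 1-C, 2-B, 3-F, 4-H, 5-A, 6-G, 8-E.
The set {1, 2, 7} has only 2 neighbours ({B, C}), so by Hall's theorem at most 7 of the 8 left vertices can be matched.

7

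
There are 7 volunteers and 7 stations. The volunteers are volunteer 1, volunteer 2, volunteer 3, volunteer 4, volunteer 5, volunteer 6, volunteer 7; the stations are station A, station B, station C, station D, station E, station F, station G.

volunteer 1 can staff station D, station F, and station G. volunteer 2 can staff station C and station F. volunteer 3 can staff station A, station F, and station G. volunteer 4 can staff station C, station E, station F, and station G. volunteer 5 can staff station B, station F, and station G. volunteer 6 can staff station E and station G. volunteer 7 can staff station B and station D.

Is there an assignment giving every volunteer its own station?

Yes

For example, pair volunteer 1→station D, volunteer 2→station C, volunteer 3→station A, volunteer 4→station F, volunteer 5→station G, volunteer 6→station E, volunteer 7→station B.
Every volunteer is matched, so this is a perfect matching.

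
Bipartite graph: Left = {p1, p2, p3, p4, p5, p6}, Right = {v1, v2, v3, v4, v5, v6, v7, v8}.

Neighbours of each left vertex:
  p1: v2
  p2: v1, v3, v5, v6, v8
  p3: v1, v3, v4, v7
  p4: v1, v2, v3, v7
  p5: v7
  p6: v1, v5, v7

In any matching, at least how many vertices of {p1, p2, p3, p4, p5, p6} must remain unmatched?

For example, pair p1-v2, p2-v6, p3-v4, p4-v3, p5-v7, p6-v1.
This saturates every left vertex, so 6 is the maximum.
That matches 6 of the 6, leaving 0 unmatched; no matching can do better.

0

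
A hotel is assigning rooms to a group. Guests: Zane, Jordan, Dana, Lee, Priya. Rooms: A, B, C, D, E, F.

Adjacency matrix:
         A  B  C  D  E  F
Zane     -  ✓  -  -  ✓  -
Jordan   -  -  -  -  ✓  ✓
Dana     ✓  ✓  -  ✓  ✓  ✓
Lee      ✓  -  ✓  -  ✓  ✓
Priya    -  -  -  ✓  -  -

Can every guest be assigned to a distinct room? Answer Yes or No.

Yes

A valid assignment of size 5: Zane-B, Jordan-F, Dana-A, Lee-E, Priya-D.
Every guest is matched, so this matching saturates all of them.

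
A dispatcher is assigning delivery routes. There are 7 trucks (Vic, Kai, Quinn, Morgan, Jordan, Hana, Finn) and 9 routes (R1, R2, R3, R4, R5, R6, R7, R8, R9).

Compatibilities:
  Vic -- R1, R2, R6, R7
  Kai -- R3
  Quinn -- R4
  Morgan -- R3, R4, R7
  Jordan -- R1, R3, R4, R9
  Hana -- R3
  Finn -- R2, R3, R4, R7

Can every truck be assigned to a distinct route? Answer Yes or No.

The set {Kai, Hana} has only 1 neighbour ({R3}), so by Hall's theorem at most 6 of the 7 trucks can be matched.
Hence no matching covers every truck.

No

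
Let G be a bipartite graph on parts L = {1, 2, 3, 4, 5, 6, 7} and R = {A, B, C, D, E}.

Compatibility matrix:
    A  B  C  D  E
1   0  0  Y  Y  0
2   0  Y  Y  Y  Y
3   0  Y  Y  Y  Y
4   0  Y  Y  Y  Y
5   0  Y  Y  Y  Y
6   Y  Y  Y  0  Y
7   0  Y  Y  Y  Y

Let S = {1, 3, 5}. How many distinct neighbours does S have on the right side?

The union of neighbours of {1, 3, 5} is {B, C, D, E}, which has 4 elements.
Since |N(S)| = 4 ≥ |S| = 3, Hall's condition holds for this subset.

4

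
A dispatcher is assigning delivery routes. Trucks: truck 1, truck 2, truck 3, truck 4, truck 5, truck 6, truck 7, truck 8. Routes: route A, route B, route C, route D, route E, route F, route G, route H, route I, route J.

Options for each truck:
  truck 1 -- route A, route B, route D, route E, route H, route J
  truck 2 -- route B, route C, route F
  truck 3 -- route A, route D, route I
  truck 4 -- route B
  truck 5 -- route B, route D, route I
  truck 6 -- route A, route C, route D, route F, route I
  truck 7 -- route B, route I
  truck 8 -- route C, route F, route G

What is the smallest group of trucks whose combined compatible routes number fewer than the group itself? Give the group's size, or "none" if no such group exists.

A matching saturating every truck exists, for instance truck 1→route E, truck 2→route F, truck 3→route A, truck 4→route B, truck 5→route D, truck 6→route C, truck 7→route I, truck 8→route G.
By Hall's marriage theorem, this means |N(S)| ≥ |S| for every subset S, so no violating subset exists.

none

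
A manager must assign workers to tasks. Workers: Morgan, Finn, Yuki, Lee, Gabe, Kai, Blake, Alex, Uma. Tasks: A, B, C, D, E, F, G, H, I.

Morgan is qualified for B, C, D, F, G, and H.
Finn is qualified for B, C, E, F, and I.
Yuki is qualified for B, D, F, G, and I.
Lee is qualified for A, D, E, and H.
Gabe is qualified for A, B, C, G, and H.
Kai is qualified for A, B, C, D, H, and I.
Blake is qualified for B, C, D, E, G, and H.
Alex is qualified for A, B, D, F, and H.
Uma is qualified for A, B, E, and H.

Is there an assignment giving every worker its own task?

Yes

One maximum matching: Morgan–F, Finn–E, Yuki–I, Lee–D, Gabe–A, Kai–C, Blake–G, Alex–H, Uma–B.
Every worker is matched, so this is a perfect matching.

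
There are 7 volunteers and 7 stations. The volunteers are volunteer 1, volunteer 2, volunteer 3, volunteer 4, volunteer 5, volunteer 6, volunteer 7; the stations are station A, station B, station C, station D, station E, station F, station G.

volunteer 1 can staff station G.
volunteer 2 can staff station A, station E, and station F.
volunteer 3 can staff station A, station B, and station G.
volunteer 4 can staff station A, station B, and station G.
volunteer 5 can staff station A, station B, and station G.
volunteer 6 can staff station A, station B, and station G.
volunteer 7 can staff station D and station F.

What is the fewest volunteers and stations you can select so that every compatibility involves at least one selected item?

A maximum matching has 5 edges (e.g. volunteer 1–station G, volunteer 2–station E, volunteer 3–station B, volunteer 4–station A, volunteer 7–station F).
By König's theorem the minimum vertex cover has the same size. One such cover is {volunteer 2, volunteer 7, station A, station B, station G}.

5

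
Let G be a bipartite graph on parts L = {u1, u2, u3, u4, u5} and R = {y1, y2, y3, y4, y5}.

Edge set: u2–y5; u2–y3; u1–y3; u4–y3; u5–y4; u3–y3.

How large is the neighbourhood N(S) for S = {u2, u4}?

The union of neighbours of {u2, u4} is {y3, y5}, which has 2 elements.
Since |N(S)| = 2 ≥ |S| = 2, Hall's condition holds for this subset.

2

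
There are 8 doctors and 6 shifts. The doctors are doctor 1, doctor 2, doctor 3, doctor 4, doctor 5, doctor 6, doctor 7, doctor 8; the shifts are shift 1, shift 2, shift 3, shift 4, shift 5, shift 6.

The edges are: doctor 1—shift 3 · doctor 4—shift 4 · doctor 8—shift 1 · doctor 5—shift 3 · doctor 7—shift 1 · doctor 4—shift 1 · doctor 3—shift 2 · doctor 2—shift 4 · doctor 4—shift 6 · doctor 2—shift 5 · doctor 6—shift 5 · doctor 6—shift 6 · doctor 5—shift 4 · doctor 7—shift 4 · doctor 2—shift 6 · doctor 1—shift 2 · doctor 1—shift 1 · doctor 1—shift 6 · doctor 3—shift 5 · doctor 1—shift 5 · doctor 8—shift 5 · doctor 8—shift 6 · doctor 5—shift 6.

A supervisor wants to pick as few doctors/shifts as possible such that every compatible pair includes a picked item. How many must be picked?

6

{shift 1, shift 2, shift 3, shift 4, shift 5, shift 6} is a vertex cover of size 6: every edge has an endpoint in this set.
No smaller cover exists because doctor 1–shift 1, doctor 2–shift 5, doctor 3–shift 2, doctor 4–shift 4, doctor 5–shift 3, doctor 6–shift 6 is a matching of size 6, and a cover must include an endpoint of each of these disjoint edges (König's theorem).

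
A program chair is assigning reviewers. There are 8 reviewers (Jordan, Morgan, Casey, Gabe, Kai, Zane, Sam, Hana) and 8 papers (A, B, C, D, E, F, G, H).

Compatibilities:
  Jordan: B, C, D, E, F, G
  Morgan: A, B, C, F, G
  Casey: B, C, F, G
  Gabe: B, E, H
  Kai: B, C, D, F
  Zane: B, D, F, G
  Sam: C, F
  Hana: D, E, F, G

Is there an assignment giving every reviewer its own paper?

A valid assignment of size 8: Jordan-G, Morgan-A, Casey-C, Gabe-H, Kai-B, Zane-D, Sam-F, Hana-E.
All 8 reviewers are covered.

Yes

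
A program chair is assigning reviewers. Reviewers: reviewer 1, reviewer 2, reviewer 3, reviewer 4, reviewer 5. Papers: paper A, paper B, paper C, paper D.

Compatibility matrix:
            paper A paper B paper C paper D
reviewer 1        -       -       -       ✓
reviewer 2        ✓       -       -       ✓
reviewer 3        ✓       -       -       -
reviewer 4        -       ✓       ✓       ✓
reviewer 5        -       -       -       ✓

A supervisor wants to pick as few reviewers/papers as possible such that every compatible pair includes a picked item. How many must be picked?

The 3 edges reviewer 1–paper D, reviewer 2–paper A, reviewer 4–paper B form a matching, so any vertex cover needs at least 3 vertices (one per matched edge).
Conversely {reviewer 4, paper A, paper D} meets every edge and has exactly 3 vertices, so 3 is optimal.

3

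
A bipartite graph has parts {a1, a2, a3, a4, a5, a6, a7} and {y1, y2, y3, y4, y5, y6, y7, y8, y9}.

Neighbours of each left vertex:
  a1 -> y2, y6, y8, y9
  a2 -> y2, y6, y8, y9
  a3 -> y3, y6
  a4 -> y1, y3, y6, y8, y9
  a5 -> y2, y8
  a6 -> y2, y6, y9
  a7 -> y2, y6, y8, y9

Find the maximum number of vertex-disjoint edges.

A valid assignment of size 6: a1→y9, a2→y6, a3→y3, a4→y1, a5→y8, a6→y2.
The set {a1, a2, a5, a6, a7} has only 4 neighbours ({y2, y6, y8, y9}), so by Hall's theorem at most 6 of the 7 left vertices can be matched.

6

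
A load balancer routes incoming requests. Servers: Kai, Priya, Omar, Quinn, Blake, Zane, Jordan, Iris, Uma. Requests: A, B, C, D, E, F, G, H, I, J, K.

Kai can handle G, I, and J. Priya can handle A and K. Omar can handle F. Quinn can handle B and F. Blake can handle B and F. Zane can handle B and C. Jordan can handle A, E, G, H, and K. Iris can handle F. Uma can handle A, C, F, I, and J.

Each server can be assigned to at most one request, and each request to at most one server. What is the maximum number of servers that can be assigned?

A valid assignment of size 7: Kai–G, Priya–A, Omar–F, Quinn–B, Zane–C, Jordan–K, Uma–J.
The set {Omar, Quinn, Blake, Iris} has only 2 neighbours ({B, F}), so by Hall's theorem at most 7 of the 9 servers can be matched.

7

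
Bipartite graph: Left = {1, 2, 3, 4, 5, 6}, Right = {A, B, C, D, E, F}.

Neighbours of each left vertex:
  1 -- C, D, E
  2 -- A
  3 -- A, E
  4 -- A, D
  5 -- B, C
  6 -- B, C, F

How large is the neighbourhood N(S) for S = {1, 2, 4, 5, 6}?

The union of neighbours of {1, 2, 4, 5, 6} is {A, B, C, D, E, F}, which has 6 elements.
Since |N(S)| = 6 ≥ |S| = 5, Hall's condition holds for this subset.

6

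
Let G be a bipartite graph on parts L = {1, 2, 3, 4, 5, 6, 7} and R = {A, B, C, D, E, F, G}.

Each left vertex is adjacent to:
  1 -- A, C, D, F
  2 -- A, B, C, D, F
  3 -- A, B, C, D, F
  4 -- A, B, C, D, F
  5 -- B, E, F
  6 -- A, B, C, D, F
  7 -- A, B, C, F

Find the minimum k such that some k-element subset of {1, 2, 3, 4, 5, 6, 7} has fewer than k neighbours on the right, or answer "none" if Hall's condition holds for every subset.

6

Take S = {1, 2, 3, 4, 6, 7}. Its neighbourhood is {A, B, C, D, F}, so |N(S)| = 5 < |S| = 6.
Every subset of size less than 6 has at least as many neighbours as members, so 6 is the minimum.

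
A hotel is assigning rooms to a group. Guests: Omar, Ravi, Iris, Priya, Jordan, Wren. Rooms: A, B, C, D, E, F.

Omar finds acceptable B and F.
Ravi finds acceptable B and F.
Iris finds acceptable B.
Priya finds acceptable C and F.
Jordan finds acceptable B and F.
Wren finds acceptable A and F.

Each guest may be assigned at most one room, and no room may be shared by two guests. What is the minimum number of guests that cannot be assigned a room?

2

One maximum matching: Omar-F, Ravi-B, Priya-C, Wren-A.
The set {Omar, Ravi, Iris, Jordan} has only 2 neighbours ({B, F}), so by Hall's theorem at most 4 of the 6 guests can be matched.
That matches 4 of the 6, leaving 2 unmatched; no matching can do better.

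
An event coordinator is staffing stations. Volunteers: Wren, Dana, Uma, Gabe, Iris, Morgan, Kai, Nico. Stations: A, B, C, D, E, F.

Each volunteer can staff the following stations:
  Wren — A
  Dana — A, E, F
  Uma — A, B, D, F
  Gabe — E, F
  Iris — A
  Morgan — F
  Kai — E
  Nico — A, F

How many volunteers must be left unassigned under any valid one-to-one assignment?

A valid assignment of size 4: Wren→A, Dana→F, Uma→B, Gabe→E.
The set {Wren, Dana, Gabe, Iris, Morgan, Kai, Nico} has only 3 neighbours ({A, E, F}), so by Hall's theorem at most 4 of the 8 volunteers can be matched.
That matches 4 of the 8, leaving 4 unmatched; no matching can do better.

4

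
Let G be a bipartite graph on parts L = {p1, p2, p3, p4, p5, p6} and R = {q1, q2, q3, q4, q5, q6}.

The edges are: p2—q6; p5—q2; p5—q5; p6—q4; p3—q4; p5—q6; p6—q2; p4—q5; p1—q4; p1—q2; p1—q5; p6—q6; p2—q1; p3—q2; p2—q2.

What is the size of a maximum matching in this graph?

5

For example, pair p1→q2, p2→q1, p3→q4, p4→q5, p5→q6.
The set {p1, p3, p4, p5, p6} has only 4 neighbours ({q2, q4, q5, q6}), so by Hall's theorem at most 5 of the 6 left vertices can be matched.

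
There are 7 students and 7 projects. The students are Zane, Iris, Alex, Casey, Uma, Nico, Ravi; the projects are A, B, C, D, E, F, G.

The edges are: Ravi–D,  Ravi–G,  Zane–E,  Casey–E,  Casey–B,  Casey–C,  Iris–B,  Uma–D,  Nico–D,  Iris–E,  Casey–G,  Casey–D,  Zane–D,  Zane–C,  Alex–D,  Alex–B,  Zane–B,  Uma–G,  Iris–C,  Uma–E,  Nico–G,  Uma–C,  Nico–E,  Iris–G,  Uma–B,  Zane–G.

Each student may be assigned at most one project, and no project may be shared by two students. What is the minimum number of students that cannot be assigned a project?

2

For example, pair Zane→B, Iris→C, Alex→D, Casey→E, Uma→G.
The set {Zane, Iris, Alex, Casey, Uma, Nico, Ravi} has only 5 neighbours ({B, C, D, E, G}), so by Hall's theorem at most 5 of the 7 students can be matched.
That matches 5 of the 7, leaving 2 unmatched; no matching can do better.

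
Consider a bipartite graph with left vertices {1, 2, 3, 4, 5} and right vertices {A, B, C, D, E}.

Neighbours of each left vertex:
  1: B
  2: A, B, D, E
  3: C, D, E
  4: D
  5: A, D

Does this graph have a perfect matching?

For example, pair 1-B, 2-E, 3-C, 4-D, 5-A.
Every left vertex is matched, so this is a perfect matching.

Yes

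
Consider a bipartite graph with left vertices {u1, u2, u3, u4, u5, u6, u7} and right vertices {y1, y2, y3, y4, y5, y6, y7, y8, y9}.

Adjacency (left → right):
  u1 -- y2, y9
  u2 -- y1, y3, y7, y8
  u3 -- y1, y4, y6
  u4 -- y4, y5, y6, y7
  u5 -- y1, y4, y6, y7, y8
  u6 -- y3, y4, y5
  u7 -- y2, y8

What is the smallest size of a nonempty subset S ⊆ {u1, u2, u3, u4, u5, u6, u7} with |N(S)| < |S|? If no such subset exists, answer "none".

A matching saturating every left vertex exists, for instance u1→y2, u2→y1, u3→y4, u4→y7, u5→y6, u6→y3, u7→y8.
By Hall's marriage theorem, this means |N(S)| ≥ |S| for every subset S, so no violating subset exists.

none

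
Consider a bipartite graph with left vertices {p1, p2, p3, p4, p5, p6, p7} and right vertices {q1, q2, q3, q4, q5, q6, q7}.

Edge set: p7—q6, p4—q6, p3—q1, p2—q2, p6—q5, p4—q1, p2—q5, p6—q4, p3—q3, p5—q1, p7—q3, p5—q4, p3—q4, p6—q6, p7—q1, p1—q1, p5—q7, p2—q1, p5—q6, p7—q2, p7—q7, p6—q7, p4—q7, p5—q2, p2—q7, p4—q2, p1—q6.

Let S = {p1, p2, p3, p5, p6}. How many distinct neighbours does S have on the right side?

The union of neighbours of {p1, p2, p3, p5, p6} is {q1, q2, q3, q4, q5, q6, q7}, which has 7 elements.
Since |N(S)| = 7 ≥ |S| = 5, Hall's condition holds for this subset.

7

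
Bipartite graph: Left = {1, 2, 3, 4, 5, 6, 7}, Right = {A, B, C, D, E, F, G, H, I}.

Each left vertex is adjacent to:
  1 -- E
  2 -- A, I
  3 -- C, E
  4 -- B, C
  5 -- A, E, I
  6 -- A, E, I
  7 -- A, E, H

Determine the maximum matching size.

6

One maximum matching: 1-E, 2-A, 3-C, 4-B, 5-I, 7-H.
The set {1, 2, 5, 6} has only 3 neighbours ({A, E, I}), so by Hall's theorem at most 6 of the 7 left vertices can be matched.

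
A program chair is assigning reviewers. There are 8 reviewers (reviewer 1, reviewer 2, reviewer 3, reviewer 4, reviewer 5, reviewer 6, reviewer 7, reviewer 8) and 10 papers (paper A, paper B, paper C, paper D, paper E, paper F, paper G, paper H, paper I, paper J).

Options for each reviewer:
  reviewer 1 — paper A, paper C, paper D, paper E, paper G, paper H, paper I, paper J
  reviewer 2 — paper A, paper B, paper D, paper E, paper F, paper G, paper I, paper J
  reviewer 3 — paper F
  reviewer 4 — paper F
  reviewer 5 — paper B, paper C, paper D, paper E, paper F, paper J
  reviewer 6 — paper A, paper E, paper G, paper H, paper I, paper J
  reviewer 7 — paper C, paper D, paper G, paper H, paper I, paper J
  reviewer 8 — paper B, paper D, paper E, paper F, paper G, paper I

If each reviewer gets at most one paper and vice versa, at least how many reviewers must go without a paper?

1

One maximum matching: reviewer 1→paper E, reviewer 2→paper B, reviewer 3→paper F, reviewer 5→paper C, reviewer 6→paper J, reviewer 7→paper G, reviewer 8→paper I.
The set {reviewer 3, reviewer 4} has only 1 neighbour ({paper F}), so by Hall's theorem at most 7 of the 8 reviewers can be matched.
That matches 7 of the 8, leaving 1 unmatched; no matching can do better.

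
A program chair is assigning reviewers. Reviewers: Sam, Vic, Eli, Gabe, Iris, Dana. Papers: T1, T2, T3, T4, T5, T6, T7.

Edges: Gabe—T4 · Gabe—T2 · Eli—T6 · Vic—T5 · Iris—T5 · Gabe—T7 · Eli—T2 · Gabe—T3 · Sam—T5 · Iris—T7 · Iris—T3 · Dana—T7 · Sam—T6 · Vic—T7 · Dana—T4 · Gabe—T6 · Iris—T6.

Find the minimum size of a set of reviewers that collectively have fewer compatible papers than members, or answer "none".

A matching saturating every reviewer exists, for instance Sam→T6, Vic→T5, Eli→T2, Gabe→T4, Iris→T3, Dana→T7.
By Hall's marriage theorem, this means |N(S)| ≥ |S| for every subset S, so no violating subset exists.

none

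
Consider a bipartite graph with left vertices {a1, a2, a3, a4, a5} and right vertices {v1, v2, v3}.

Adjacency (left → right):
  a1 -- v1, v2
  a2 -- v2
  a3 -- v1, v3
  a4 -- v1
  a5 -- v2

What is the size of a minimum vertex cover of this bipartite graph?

3

The 3 edges a1–v1, a2–v2, a3–v3 form a matching, so any vertex cover needs at least 3 vertices (one per matched edge).
Conversely {a3, v1, v2} meets every edge and has exactly 3 vertices, so 3 is optimal.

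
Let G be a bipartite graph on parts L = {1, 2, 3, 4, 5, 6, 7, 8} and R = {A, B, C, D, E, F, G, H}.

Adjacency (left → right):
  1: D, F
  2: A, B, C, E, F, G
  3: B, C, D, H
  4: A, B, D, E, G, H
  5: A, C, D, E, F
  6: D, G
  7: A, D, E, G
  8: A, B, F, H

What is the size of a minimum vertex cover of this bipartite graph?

8

{1, 2, 3, 4, 5, 6, 7, 8} is a vertex cover of size 8: every edge has an endpoint in this set.
No smaller cover exists because 1–F, 2–G, 3–C, 4–H, 5–A, 6–D, 7–E, 8–B is a matching of size 8, and a cover must include an endpoint of each of these disjoint edges (König's theorem).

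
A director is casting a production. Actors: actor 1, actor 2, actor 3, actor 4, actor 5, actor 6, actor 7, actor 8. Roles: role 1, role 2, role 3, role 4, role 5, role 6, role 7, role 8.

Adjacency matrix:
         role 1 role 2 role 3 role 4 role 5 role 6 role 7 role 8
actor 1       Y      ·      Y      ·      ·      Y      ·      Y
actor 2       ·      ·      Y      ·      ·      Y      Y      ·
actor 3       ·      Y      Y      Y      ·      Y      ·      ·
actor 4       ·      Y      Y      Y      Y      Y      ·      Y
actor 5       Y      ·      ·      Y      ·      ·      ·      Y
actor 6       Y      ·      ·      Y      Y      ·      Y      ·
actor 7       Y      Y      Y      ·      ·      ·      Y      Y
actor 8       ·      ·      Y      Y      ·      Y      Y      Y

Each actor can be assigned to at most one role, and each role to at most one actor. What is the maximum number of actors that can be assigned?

8

A valid assignment of size 8: actor 1-role 6, actor 2-role 3, actor 3-role 2, actor 4-role 5, actor 5-role 8, actor 6-role 4, actor 7-role 1, actor 8-role 7.
This saturates every actor, so 8 is the maximum.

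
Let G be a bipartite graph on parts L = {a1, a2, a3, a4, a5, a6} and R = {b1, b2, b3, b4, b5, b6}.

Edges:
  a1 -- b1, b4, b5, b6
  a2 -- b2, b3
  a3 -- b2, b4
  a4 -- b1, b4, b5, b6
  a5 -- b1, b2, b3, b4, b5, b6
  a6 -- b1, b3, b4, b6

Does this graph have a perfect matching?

Yes

One maximum matching: a1–b6, a2–b2, a3–b4, a4–b5, a5–b1, a6–b3.
All 6 left vertices are covered.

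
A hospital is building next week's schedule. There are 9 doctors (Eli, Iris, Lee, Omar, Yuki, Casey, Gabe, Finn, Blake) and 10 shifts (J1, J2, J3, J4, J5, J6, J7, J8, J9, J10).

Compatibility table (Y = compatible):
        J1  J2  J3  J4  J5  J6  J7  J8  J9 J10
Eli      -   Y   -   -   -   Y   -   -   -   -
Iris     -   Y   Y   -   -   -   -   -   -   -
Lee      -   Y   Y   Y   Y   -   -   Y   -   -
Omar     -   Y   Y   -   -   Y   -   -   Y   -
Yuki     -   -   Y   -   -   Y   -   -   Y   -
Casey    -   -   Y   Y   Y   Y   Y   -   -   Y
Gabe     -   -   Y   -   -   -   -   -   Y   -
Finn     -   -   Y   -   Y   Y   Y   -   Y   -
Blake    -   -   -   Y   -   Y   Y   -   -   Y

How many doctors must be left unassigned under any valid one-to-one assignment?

For example, pair Eli→J2, Iris→J3, Lee→J8, Omar→J6, Yuki→J9, Casey→J7, Finn→J5, Blake→J10.
The set {Eli, Iris, Omar, Yuki, Gabe} has only 4 neighbours ({J2, J3, J6, J9}), so by Hall's theorem at most 8 of the 9 doctors can be matched.
That matches 8 of the 9, leaving 1 unmatched; no matching can do better.

1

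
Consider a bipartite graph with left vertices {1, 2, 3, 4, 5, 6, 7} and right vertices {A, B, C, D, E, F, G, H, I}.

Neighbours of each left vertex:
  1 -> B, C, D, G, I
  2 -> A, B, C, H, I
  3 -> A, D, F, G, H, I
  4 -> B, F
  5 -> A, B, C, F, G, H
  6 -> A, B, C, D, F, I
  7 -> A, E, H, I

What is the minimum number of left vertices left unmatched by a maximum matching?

0

A valid assignment of size 7: 1-D, 2-B, 3-G, 4-F, 5-H, 6-A, 7-I.
All 7 left vertices are matched, so no larger matching exists.
That matches 7 of the 7, leaving 0 unmatched; no matching can do better.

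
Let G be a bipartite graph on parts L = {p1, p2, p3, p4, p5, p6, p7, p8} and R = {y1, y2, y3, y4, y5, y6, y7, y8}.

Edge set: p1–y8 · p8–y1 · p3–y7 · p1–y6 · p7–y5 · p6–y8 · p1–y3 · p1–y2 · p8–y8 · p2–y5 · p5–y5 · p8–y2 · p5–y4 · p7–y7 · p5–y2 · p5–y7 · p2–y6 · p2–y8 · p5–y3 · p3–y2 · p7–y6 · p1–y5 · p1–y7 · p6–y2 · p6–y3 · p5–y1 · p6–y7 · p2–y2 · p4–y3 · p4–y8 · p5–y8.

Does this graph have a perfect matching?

Yes

One maximum matching: p1→y6, p2→y5, p3→y2, p4→y8, p5→y4, p6→y3, p7→y7, p8→y1.
All 8 left vertices are covered.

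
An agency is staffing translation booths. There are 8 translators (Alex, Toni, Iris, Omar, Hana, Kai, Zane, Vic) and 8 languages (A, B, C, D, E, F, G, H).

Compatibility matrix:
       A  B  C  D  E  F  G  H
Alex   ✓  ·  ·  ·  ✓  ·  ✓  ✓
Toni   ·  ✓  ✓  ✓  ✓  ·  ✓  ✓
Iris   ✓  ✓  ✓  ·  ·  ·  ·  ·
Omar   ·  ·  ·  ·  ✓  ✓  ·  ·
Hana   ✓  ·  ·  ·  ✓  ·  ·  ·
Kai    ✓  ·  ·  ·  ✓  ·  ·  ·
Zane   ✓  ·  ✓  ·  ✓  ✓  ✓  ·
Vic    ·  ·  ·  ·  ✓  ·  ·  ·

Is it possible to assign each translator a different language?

No

The set {Hana, Kai, Vic} has only 2 neighbours ({A, E}), so by Hall's theorem at most 7 of the 8 translators can be matched.
Hence no matching covers every translator.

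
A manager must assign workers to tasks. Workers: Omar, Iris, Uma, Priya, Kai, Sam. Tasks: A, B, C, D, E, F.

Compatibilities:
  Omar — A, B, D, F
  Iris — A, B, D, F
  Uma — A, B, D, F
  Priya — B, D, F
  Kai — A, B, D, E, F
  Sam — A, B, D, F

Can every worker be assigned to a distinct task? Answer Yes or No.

The set {Omar, Iris, Uma, Priya, Sam} has only 4 neighbours ({A, B, D, F}), so by Hall's theorem at most 5 of the 6 workers can be matched.
Hence no matching covers every worker.

No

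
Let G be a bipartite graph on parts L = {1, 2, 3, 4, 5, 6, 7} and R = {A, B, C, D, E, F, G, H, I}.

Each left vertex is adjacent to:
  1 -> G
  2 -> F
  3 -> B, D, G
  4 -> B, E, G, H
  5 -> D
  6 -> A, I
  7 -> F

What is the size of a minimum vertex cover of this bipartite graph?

6

The 6 edges 1–G, 2–F, 3–B, 4–E, 5–D, 6–I form a matching, so any vertex cover needs at least 6 vertices (one per matched edge).
Conversely {1, 3, 4, 5, 6, F} meets every edge and has exactly 6 vertices, so 6 is optimal.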